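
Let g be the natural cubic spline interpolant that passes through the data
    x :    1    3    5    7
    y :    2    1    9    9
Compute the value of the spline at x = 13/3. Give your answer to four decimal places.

With M_i denoting the second derivative at x_i, h_i = 2, 2, 2, and Δ_i = (y_(i+1) − y_i)/h_i = -1/2, 4, 0:
  2·M_0 + 8·M_1 + 2·M_2 = 6(Δ_1 - Δ_0) = 27
  2·M_1 + 8·M_2 + 2·M_3 = 6(Δ_2 - Δ_1) = -24
Natural end conditions: M_0 = M_3 = 0.
Forward elimination and back-substitution give M_0 = 0, M_1 = 22/5, M_2 = -41/10, M_3 = 0.
On [3, 5], g(x) = 1 + 73/30·(x - 3) + 11/5·(x - 3)² - 17/24·(x - 3)³.
With (x - 3) = 4/3: g(13/3) = 2623/405.

6.4765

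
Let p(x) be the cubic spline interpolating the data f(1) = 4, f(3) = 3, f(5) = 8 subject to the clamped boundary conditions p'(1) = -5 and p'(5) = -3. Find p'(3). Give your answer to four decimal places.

Let M_i = p''(x_i). Step sizes h_i = 2, 2; slopes of the chords Δ_i = (y_(i+1) - y_i)/h_i = -1/2, 5/2.
  2·M_0 + 8·M_1 + 2·M_2 = 6(Δ_1 - Δ_0) = 18
Clamped end conditions give two more equations: 2h_0·M_0 + h_0·M_1 = 6(Δ_0 - p'(1)) = 27 and h_1·M_1 + 2h_1·M_2 = 6(p'(5) - Δ_1) = -33.
Forward elimination and back-substitution give M_0 = 5, M_1 = 7/2, M_2 = -10.
On [3, 5], p'(x) = b_1 + 2c_1·(x - 3) + 3d_1·(x - 3)² with b_1 = Δ_1 - h_1(2M_1 + M_2)/6 = 7/2, c_1 = M_1/2 = 7/4, d_1 = (M_2 - M_1)/(6h_1) = -9/8. So p'(3) = 7/2.

3.5000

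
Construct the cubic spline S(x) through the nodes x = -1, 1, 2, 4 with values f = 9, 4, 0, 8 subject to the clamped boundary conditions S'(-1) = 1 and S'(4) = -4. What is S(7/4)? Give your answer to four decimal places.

Let M_i = S''(x_i). Step sizes h_i = 2, 1, 2; slopes of the chords Δ_i = (y_(i+1) - y_i)/h_i = -5/2, -4, 4.
  2·M_0 + 6·M_1 + 1·M_2 = 6(Δ_1 - Δ_0) = -9
  1·M_1 + 6·M_2 + 2·M_3 = 6(Δ_2 - Δ_1) = 48
Clamped end conditions give two more equations: 2h_0·M_0 + h_0·M_1 = 6(Δ_0 - S'(-1)) = -21 and h_2·M_2 + 2h_2·M_3 = 6(S'(4) - Δ_2) = -48.
Solving the tridiagonal system: M_0 = -125/32, M_1 = -43/16, M_2 = 239/16, M_3 = -623/32.
On [1, 2], S(x) = 4 - 179/32·(x - 1) - 43/32·(x - 1)² + 47/16·(x - 1)³.
With (x - 1) = 3/4: S(7/4) = 295/1024.

0.2881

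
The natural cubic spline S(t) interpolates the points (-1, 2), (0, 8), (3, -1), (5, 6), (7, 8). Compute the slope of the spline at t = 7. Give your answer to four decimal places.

-0.2519

Let M_i = S''(x_i). Step sizes h_i = 1, 3, 2, 2; slopes of the chords Δ_i = (y_(i+1) - y_i)/h_i = 6, -3, 7/2, 1.
  1·M_0 + 8·M_1 + 3·M_2 = 6(Δ_1 - Δ_0) = -54
  3·M_1 + 10·M_2 + 2·M_3 = 6(Δ_2 - Δ_1) = 39
  2·M_2 + 8·M_3 + 2·M_4 = 6(Δ_3 - Δ_2) = -15
Natural end conditions: M_0 = M_4 = 0.
Forward elimination and back-substitution give M_0 = 0, M_1 = -2565/268, M_2 = 504/67, M_3 = -2013/536, M_4 = 0.
On [5, 7], S'(t) = b_3 + 2c_3·(t - 5) + 3d_3·(t - 5)² with b_3 = Δ_3 - h_3(2M_3 + M_4)/6 = 939/268, c_3 = M_3/2 = -2013/1072, d_3 = (M_4 - M_3)/(6h_3) = 671/2144. So S'(7) = -135/536.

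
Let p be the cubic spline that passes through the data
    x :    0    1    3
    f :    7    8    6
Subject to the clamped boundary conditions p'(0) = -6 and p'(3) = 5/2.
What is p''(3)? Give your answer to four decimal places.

With σ_i denoting the second derivative at x_i, h_i = 1, 2, and Δ_i = (y_(i+1) − y_i)/h_i = 1, -1:
  1·σ_0 + 6·σ_1 + 2·σ_2 = 6(Δ_1 - Δ_0) = -12
Clamped end conditions give two more equations: 2h_0·σ_0 + h_0·σ_1 = 6(Δ_0 - p'(0)) = 42 and h_1·σ_1 + 2h_1·σ_2 = 6(p'(3) - Δ_1) = 21.
Hence σ_0 = 155/6, σ_1 = -29/3, σ_2 = 121/12.

10.0833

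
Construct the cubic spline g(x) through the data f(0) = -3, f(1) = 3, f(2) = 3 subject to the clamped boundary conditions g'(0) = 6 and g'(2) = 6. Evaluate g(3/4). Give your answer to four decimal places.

2.1328

With σ_i denoting the second derivative at x_i, h_i = 1, 1, and Δ_i = (y_(i+1) − y_i)/h_i = 6, 0:
  1·σ_0 + 4·σ_1 + 1·σ_2 = 6(Δ_1 - Δ_0) = -36
Clamped end conditions give two more equations: 2h_0·σ_0 + h_0·σ_1 = 6(Δ_0 - g'(0)) = 0 and h_1·σ_1 + 2h_1·σ_2 = 6(g'(2) - Δ_1) = 36.
Hence σ_0 = 9, σ_1 = -18, σ_2 = 27.
On [0, 1], g(x) = -3 + 6·x + 9/2·x² - 9/2·x³.
With x = 3/4: g(3/4) = 273/128.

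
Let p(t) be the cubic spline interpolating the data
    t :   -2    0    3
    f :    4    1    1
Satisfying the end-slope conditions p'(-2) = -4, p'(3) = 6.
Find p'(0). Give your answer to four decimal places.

-1.3500

Put m_i = p'' at the i-th knot. Here h = (2, 3) and Δ = (-3/2, 0), so the interior equations h_(i-1)·m_(i-1) + 2(h_(i-1)+h_i)·m_i + h_i·m_(i+1) = 6(Δ_i − Δ_(i-1)) read
  2·m_0 + 10·m_1 + 3·m_2 = 6(Δ_1 - Δ_0) = 9
Clamped end conditions give two more equations: 2h_0·m_0 + h_0·m_1 = 6(Δ_0 - p'(-2)) = 15 and h_1·m_1 + 2h_1·m_2 = 6(p'(3) - Δ_1) = 36.
Solving: m_0 = 97/20, m_1 = -11/5, m_2 = 71/10.
On [0, 3], p'(t) = b_1 + 2c_1·t + 3d_1·t² with b_1 = Δ_1 - h_1(2m_1 + m_2)/6 = -27/20, c_1 = m_1/2 = -11/10, d_1 = (m_2 - m_1)/(6h_1) = 31/60. So p'(0) = -27/20.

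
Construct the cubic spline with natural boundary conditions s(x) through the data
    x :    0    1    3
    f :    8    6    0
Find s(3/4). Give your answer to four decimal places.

Put M_i = s'' at the i-th knot. Here h = (1, 2) and Δ = (-2, -3), so the interior equations h_(i-1)·M_(i-1) + 2(h_(i-1)+h_i)·M_i + h_i·M_(i+1) = 6(Δ_i − Δ_(i-1)) read
  1·M_0 + 6·M_1 + 2·M_2 = 6(Δ_1 - Δ_0) = -6
Natural end conditions: M_0 = M_2 = 0.
Solving: M_0 = 0, M_1 = -1, M_2 = 0.
On [0, 1], s(x) = 8 - 11/6·x + 0·x² - 1/6·x³.
With x = 3/4: s(3/4) = 839/128.

6.5547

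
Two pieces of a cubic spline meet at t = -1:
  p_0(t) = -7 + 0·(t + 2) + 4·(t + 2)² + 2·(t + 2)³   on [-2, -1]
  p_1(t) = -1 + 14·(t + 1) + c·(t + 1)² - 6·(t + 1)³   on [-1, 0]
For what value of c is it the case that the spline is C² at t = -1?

p_0''(t) = 8 + 12·(t + 2), so p_0''(-1) = 20. On the right, p_1''(-1) = 2c, so c = 10.

10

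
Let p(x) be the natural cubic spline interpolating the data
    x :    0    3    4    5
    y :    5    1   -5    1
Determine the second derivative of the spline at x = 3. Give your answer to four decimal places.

-5.9355

Let M_i = p''(x_i). Step sizes h_i = 3, 1, 1; slopes of the chords Δ_i = (y_(i+1) - y_i)/h_i = -4/3, -6, 6.
  3·M_0 + 8·M_1 + 1·M_2 = 6(Δ_1 - Δ_0) = -28
  1·M_1 + 4·M_2 + 1·M_3 = 6(Δ_2 - Δ_1) = 72
Natural end conditions: M_0 = M_3 = 0.
Hence M_0 = 0, M_1 = -184/31, M_2 = 604/31, M_3 = 0.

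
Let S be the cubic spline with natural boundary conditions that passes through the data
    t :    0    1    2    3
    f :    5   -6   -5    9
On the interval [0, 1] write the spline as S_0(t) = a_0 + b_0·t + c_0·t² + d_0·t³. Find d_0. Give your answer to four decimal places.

Write m_i for S''(x_i). With h_i = 1, 1, 1 and divided differences Δ_i = -11, 1, 14, the continuity of S' gives the tridiagonal system
  1·m_0 + 4·m_1 + 1·m_2 = 6(Δ_1 - Δ_0) = 72
  1·m_1 + 4·m_2 + 1·m_3 = 6(Δ_2 - Δ_1) = 78
Natural end conditions: m_0 = m_3 = 0.
Forward elimination and back-substitution give m_0 = 0, m_1 = 14, m_2 = 16, m_3 = 0.
On [0, 1], with S_0(t) = a_0 + b_0·t + c_0·t² + d_0·t³: c_0 = m_0/2 = 0, d_0 = (m_1 - m_0)/(6h_0) = 7/3, b_0 = Δ_0 - h_0(2m_0 + m_1)/6 = -40/3.

2.3333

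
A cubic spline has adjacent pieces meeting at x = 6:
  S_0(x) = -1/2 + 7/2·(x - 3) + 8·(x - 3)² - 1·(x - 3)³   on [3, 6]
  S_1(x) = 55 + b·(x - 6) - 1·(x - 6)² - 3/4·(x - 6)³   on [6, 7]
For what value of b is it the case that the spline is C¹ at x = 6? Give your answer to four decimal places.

24.5000

S_0'(x) = 7/2 + 16·(x - 3) - 3·(x - 3)², so S_0'(6) = 49/2. On the right, S_1'(6) = b, so b = 49/2.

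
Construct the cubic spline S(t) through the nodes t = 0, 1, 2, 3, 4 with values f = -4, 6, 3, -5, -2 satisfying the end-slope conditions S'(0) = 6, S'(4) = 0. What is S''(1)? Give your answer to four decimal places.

Let M_i = S''(x_i). Step sizes h_i = 1, 1, 1, 1; slopes of the chords Δ_i = (y_(i+1) - y_i)/h_i = 10, -3, -8, 3.
  1·M_0 + 4·M_1 + 1·M_2 = 6(Δ_1 - Δ_0) = -78
  1·M_1 + 4·M_2 + 1·M_3 = 6(Δ_2 - Δ_1) = -30
  1·M_2 + 4·M_3 + 1·M_4 = 6(Δ_3 - Δ_2) = 66
Clamped end conditions give two more equations: 2h_0·M_0 + h_0·M_1 = 6(Δ_0 - S'(0)) = 24 and h_3·M_3 + 2h_3·M_4 = 6(S'(4) - Δ_3) = -18.
Forward elimination and back-substitution give M_0 = 333/14, M_1 = -165/7, M_2 = -15/2, M_3 = 165/7, M_4 = -291/14.

-23.5714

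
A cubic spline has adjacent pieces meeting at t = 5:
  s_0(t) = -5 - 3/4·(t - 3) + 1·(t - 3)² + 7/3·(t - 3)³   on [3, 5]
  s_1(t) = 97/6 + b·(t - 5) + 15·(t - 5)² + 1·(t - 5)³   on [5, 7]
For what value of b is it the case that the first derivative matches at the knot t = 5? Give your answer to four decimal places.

s_0'(t) = -3/4 + 2·(t - 3) + 7·(t - 3)², so s_0'(5) = 125/4. On the right, s_1'(5) = b, so b = 125/4.

31.2500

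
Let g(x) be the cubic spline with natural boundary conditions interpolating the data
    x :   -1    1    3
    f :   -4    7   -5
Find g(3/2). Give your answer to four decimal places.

With m_i denoting the second derivative at x_i, h_i = 2, 2, and Δ_i = (y_(i+1) − y_i)/h_i = 11/2, -6:
  2·m_0 + 8·m_1 + 2·m_2 = 6(Δ_1 - Δ_0) = -69
Natural end conditions: m_0 = m_2 = 0.
Hence m_0 = 0, m_1 = -69/8, m_2 = 0.
On [1, 3], g(x) = 7 - 1/4·(x - 1) - 69/16·(x - 1)² + 23/32·(x - 1)³.
With (x - 1) = 1/2: g(3/2) = 1507/256.

5.8867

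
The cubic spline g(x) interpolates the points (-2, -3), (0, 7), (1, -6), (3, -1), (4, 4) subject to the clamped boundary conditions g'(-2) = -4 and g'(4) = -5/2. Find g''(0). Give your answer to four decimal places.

Put M_i = g'' at the i-th knot. Here h = (2, 1, 2, 1) and Δ = (5, -13, 5/2, 5), so the interior equations h_(i-1)·M_(i-1) + 2(h_(i-1)+h_i)·M_i + h_i·M_(i+1) = 6(Δ_i − Δ_(i-1)) read
  2·M_0 + 6·M_1 + 1·M_2 = 6(Δ_1 - Δ_0) = -108
  1·M_1 + 6·M_2 + 2·M_3 = 6(Δ_2 - Δ_1) = 93
  2·M_2 + 6·M_3 + 1·M_4 = 6(Δ_3 - Δ_2) = 15
Clamped end conditions give two more equations: 2h_0·M_0 + h_0·M_1 = 6(Δ_0 - g'(-2)) = 54 and h_3·M_3 + 2h_3·M_4 = 6(g'(4) - Δ_3) = -45.
Hence M_0 = 902/31, M_1 = -967/31, M_2 = 650/31, M_3 = -25/31, M_4 = -685/31.

-31.1935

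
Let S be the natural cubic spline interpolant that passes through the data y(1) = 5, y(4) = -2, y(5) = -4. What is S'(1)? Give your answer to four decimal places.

Let m_i = S''(x_i). Step sizes h_i = 3, 1; slopes of the chords Δ_i = (y_(i+1) - y_i)/h_i = -7/3, -2.
  3·m_0 + 8·m_1 + 1·m_2 = 6(Δ_1 - Δ_0) = 2
Natural end conditions: m_0 = m_2 = 0.
Solving: m_0 = 0, m_1 = 1/4, m_2 = 0.
On [1, 4], S'(x) = b_0 + 2c_0·(x - 1) + 3d_0·(x - 1)² with b_0 = Δ_0 - h_0(2m_0 + m_1)/6 = -59/24, c_0 = m_0/2 = 0, d_0 = (m_1 - m_0)/(6h_0) = 1/72. So S'(1) = -59/24.

-2.4583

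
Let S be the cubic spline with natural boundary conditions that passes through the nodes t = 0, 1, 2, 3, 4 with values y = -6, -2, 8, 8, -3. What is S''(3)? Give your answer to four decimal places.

Let σ_i = S''(x_i). Step sizes h_i = 1, 1, 1, 1; slopes of the chords Δ_i = (y_(i+1) - y_i)/h_i = 4, 10, 0, -11.
  1·σ_0 + 4·σ_1 + 1·σ_2 = 6(Δ_1 - Δ_0) = 36
  1·σ_1 + 4·σ_2 + 1·σ_3 = 6(Δ_2 - Δ_1) = -60
  1·σ_2 + 4·σ_3 + 1·σ_4 = 6(Δ_3 - Δ_2) = -66
Natural end conditions: σ_0 = σ_4 = 0.
Forward elimination and back-substitution give σ_0 = 0, σ_1 = 51/4, σ_2 = -15, σ_3 = -51/4, σ_4 = 0.

-12.7500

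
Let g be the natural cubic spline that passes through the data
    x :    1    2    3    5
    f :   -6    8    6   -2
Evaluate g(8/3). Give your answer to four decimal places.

Put M_i = g'' at the i-th knot. Here h = (1, 1, 2) and Δ = (14, -2, -4), so the interior equations h_(i-1)·M_(i-1) + 2(h_(i-1)+h_i)·M_i + h_i·M_(i+1) = 6(Δ_i − Δ_(i-1)) read
  1·M_0 + 4·M_1 + 1·M_2 = 6(Δ_1 - Δ_0) = -96
  1·M_1 + 6·M_2 + 2·M_3 = 6(Δ_2 - Δ_1) = -12
Natural end conditions: M_0 = M_3 = 0.
Solving the tridiagonal system: M_0 = 0, M_1 = -564/23, M_2 = 48/23, M_3 = 0.
On [2, 3], g(x) = 8 + 134/23·(x - 2) - 282/23·(x - 2)² + 102/23·(x - 2)³.
With (x - 2) = 2/3: g(8/3) = 1604/207.

7.7488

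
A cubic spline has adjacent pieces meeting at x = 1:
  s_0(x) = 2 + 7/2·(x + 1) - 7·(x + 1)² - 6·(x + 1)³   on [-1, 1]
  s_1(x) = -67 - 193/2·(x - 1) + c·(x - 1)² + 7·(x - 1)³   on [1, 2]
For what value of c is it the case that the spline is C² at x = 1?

s_0''(x) = -14 - 36·(x + 1), so s_0''(1) = -86. On the right, s_1''(1) = 2c, so c = -43.

-43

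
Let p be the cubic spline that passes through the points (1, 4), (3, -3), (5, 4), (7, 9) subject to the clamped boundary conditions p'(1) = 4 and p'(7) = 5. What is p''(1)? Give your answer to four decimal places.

-16.5667

Let M_i = p''(x_i). Step sizes h_i = 2, 2, 2; slopes of the chords Δ_i = (y_(i+1) - y_i)/h_i = -7/2, 7/2, 5/2.
  2·M_0 + 8·M_1 + 2·M_2 = 6(Δ_1 - Δ_0) = 42
  2·M_1 + 8·M_2 + 2·M_3 = 6(Δ_2 - Δ_1) = -6
Clamped end conditions give two more equations: 2h_0·M_0 + h_0·M_1 = 6(Δ_0 - p'(1)) = -45 and h_2·M_2 + 2h_2·M_3 = 6(p'(7) - Δ_2) = 15.
Hence M_0 = -497/30, M_1 = 319/30, M_2 = -149/30, M_3 = 187/30.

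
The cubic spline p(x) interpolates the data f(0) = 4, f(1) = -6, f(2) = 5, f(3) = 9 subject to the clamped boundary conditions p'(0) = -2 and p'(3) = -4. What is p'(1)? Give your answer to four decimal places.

Write m_i for p''(x_i). With h_i = 1, 1, 1 and divided differences Δ_i = -10, 11, 4, the continuity of p' gives the tridiagonal system
  1·m_0 + 4·m_1 + 1·m_2 = 6(Δ_1 - Δ_0) = 126
  1·m_1 + 4·m_2 + 1·m_3 = 6(Δ_2 - Δ_1) = -42
Clamped end conditions give two more equations: 2h_0·m_0 + h_0·m_1 = 6(Δ_0 - p'(0)) = -48 and h_2·m_2 + 2h_2·m_3 = 6(p'(3) - Δ_2) = -48.
Hence m_0 = -722/15, m_1 = 724/15, m_2 = -284/15, m_3 = -218/15.
On [1, 2], p'(x) = b_1 + 2c_1·(x - 1) + 3d_1·(x - 1)² with b_1 = Δ_1 - h_1(2m_1 + m_2)/6 = -29/15, c_1 = m_1/2 = 362/15, d_1 = (m_2 - m_1)/(6h_1) = -56/5. So p'(1) = -29/15.

-1.9333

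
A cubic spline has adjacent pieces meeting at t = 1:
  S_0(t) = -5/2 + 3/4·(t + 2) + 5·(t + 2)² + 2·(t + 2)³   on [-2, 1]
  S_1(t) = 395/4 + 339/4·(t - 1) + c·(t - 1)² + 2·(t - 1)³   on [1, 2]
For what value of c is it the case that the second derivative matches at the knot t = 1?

23

S_0''(t) = 10 + 12·(t + 2), so S_0''(1) = 46. On the right, S_1''(1) = 2c, so c = 23.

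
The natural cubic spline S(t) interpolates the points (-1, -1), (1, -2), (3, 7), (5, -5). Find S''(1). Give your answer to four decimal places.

6.1000

Put σ_i = S'' at the i-th knot. Here h = (2, 2, 2) and Δ = (-1/2, 9/2, -6), so the interior equations h_(i-1)·σ_(i-1) + 2(h_(i-1)+h_i)·σ_i + h_i·σ_(i+1) = 6(Δ_i − Δ_(i-1)) read
  2·σ_0 + 8·σ_1 + 2·σ_2 = 6(Δ_1 - Δ_0) = 30
  2·σ_1 + 8·σ_2 + 2·σ_3 = 6(Δ_2 - Δ_1) = -63
Natural end conditions: σ_0 = σ_3 = 0.
Solving: σ_0 = 0, σ_1 = 61/10, σ_2 = -47/5, σ_3 = 0.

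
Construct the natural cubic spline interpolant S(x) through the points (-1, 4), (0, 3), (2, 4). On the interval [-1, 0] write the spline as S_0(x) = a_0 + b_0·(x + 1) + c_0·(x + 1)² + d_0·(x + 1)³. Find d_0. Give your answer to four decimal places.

0.2500

With m_i denoting the second derivative at x_i, h_i = 1, 2, and Δ_i = (y_(i+1) − y_i)/h_i = -1, 1/2:
  1·m_0 + 6·m_1 + 2·m_2 = 6(Δ_1 - Δ_0) = 9
Natural end conditions: m_0 = m_2 = 0.
Solving: m_0 = 0, m_1 = 3/2, m_2 = 0.
On [-1, 0], with S_0(x) = a_0 + b_0·(x + 1) + c_0·(x + 1)² + d_0·(x + 1)³: c_0 = m_0/2 = 0, d_0 = (m_1 - m_0)/(6h_0) = 1/4, b_0 = Δ_0 - h_0(2m_0 + m_1)/6 = -5/4.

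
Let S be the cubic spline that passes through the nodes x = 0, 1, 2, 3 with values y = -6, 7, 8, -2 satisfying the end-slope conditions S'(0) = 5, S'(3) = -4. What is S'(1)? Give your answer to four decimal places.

11.4000

Write M_i for S''(x_i). With h_i = 1, 1, 1 and divided differences Δ_i = 13, 1, -10, the continuity of S' gives the tridiagonal system
  1·M_0 + 4·M_1 + 1·M_2 = 6(Δ_1 - Δ_0) = -72
  1·M_1 + 4·M_2 + 1·M_3 = 6(Δ_2 - Δ_1) = -66
Clamped end conditions give two more equations: 2h_0·M_0 + h_0·M_1 = 6(Δ_0 - S'(0)) = 48 and h_2·M_2 + 2h_2·M_3 = 6(S'(3) - Δ_2) = 36.
Forward elimination and back-substitution give M_0 = 176/5, M_1 = -112/5, M_2 = -88/5, M_3 = 134/5.
On [1, 2], S'(x) = b_1 + 2c_1·(x - 1) + 3d_1·(x - 1)² with b_1 = Δ_1 - h_1(2M_1 + M_2)/6 = 57/5, c_1 = M_1/2 = -56/5, d_1 = (M_2 - M_1)/(6h_1) = 4/5. So S'(1) = 57/5.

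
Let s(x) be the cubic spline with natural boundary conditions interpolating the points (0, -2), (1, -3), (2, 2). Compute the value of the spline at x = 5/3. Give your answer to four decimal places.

Put m_i = s'' at the i-th knot. Here h = (1, 1) and Δ = (-1, 5), so the interior equations h_(i-1)·m_(i-1) + 2(h_(i-1)+h_i)·m_i + h_i·m_(i+1) = 6(Δ_i − Δ_(i-1)) read
  1·m_0 + 4·m_1 + 1·m_2 = 6(Δ_1 - Δ_0) = 36
Natural end conditions: m_0 = m_2 = 0.
Forward elimination and back-substitution give m_0 = 0, m_1 = 9, m_2 = 0.
On [1, 2], s(x) = -3 + 2·(x - 1) + 9/2·(x - 1)² - 3/2·(x - 1)³.
With (x - 1) = 2/3: s(5/3) = -1/9.

-0.1111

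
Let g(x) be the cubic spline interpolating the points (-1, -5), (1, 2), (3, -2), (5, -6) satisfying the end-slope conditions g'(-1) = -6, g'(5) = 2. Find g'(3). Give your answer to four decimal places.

Put M_i = g'' at the i-th knot. Here h = (2, 2, 2) and Δ = (7/2, -2, -2), so the interior equations h_(i-1)·M_(i-1) + 2(h_(i-1)+h_i)·M_i + h_i·M_(i+1) = 6(Δ_i − Δ_(i-1)) read
  2·M_0 + 8·M_1 + 2·M_2 = 6(Δ_1 - Δ_0) = -33
  2·M_1 + 8·M_2 + 2·M_3 = 6(Δ_2 - Δ_1) = 0
Clamped end conditions give two more equations: 2h_0·M_0 + h_0·M_1 = 6(Δ_0 - g'(-1)) = 57 and h_2·M_2 + 2h_2·M_3 = 6(g'(5) - Δ_2) = 24.
Forward elimination and back-substitution give M_0 = 563/30, M_1 = -271/30, M_2 = 13/15, M_3 = 167/30.
On [3, 5], g'(x) = b_2 + 2c_2·(x - 3) + 3d_2·(x - 3)² with b_2 = Δ_2 - h_2(2M_2 + M_3)/6 = -133/30, c_2 = M_2/2 = 13/30, d_2 = (M_3 - M_2)/(6h_2) = 47/120. So g'(3) = -133/30.

-4.4333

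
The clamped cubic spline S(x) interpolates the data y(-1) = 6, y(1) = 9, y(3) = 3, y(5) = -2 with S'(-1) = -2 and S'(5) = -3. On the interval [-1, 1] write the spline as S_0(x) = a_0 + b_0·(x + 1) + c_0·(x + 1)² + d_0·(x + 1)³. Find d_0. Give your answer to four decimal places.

-1.1917

Put M_i = S'' at the i-th knot. Here h = (2, 2, 2) and Δ = (3/2, -3, -5/2), so the interior equations h_(i-1)·M_(i-1) + 2(h_(i-1)+h_i)·M_i + h_i·M_(i+1) = 6(Δ_i − Δ_(i-1)) read
  2·M_0 + 8·M_1 + 2·M_2 = 6(Δ_1 - Δ_0) = -27
  2·M_1 + 8·M_2 + 2·M_3 = 6(Δ_2 - Δ_1) = 3
Clamped end conditions give two more equations: 2h_0·M_0 + h_0·M_1 = 6(Δ_0 - S'(-1)) = 21 and h_2·M_2 + 2h_2·M_3 = 6(S'(5) - Δ_2) = -3.
Solving: M_0 = 124/15, M_1 = -181/30, M_2 = 71/30, M_3 = -29/15.
On [-1, 1], with S_0(x) = a_0 + b_0·(x + 1) + c_0·(x + 1)² + d_0·(x + 1)³: c_0 = M_0/2 = 62/15, d_0 = (M_1 - M_0)/(6h_0) = -143/120, b_0 = Δ_0 - h_0(2M_0 + M_1)/6 = -2.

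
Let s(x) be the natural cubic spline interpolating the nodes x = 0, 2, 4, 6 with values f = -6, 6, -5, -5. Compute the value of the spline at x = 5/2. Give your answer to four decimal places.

4.4563

With M_i denoting the second derivative at x_i, h_i = 2, 2, 2, and Δ_i = (y_(i+1) − y_i)/h_i = 6, -11/2, 0:
  2·M_0 + 8·M_1 + 2·M_2 = 6(Δ_1 - Δ_0) = -69
  2·M_1 + 8·M_2 + 2·M_3 = 6(Δ_2 - Δ_1) = 33
Natural end conditions: M_0 = M_3 = 0.
Hence M_0 = 0, M_1 = -103/10, M_2 = 67/10, M_3 = 0.
On [2, 4], s(x) = 6 - 13/15·(x - 2) - 103/20·(x - 2)² + 17/12·(x - 2)³.
With (x - 2) = 1/2: s(5/2) = 713/160.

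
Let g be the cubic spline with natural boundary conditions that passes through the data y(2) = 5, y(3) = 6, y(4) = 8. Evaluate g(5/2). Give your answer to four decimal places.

Write m_i for g''(x_i). With h_i = 1, 1 and divided differences Δ_i = 1, 2, the continuity of g' gives the tridiagonal system
  1·m_0 + 4·m_1 + 1·m_2 = 6(Δ_1 - Δ_0) = 6
Natural end conditions: m_0 = m_2 = 0.
Forward elimination and back-substitution give m_0 = 0, m_1 = 3/2, m_2 = 0.
On [2, 3], g(t) = 5 + 3/4·(t - 2) + 0·(t - 2)² + 1/4·(t - 2)³.
With (t - 2) = 1/2: g(5/2) = 173/32.

5.4063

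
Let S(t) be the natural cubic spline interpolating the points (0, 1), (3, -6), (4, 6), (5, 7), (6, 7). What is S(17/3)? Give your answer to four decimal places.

6.8178

Let M_i = S''(x_i). Step sizes h_i = 3, 1, 1, 1; slopes of the chords Δ_i = (y_(i+1) - y_i)/h_i = -7/3, 12, 1, 0.
  3·M_0 + 8·M_1 + 1·M_2 = 6(Δ_1 - Δ_0) = 86
  1·M_1 + 4·M_2 + 1·M_3 = 6(Δ_2 - Δ_1) = -66
  1·M_2 + 4·M_3 + 1·M_4 = 6(Δ_3 - Δ_2) = -6
Natural end conditions: M_0 = M_4 = 0.
Solving the tridiagonal system: M_0 = 0, M_1 = 387/29, M_2 = -602/29, M_3 = 107/29, M_4 = 0.
On [5, 6], S(t) = 7 - 107/87·(t - 5) + 107/58·(t - 5)² - 107/174·(t - 5)³.
With (t - 5) = 2/3: S(17/3) = 16015/2349.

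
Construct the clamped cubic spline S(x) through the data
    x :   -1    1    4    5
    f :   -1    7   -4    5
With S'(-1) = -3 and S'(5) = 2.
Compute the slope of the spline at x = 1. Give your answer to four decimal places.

Put M_i = S'' at the i-th knot. Here h = (2, 3, 1) and Δ = (4, -11/3, 9), so the interior equations h_(i-1)·M_(i-1) + 2(h_(i-1)+h_i)·M_i + h_i·M_(i+1) = 6(Δ_i − Δ_(i-1)) read
  2·M_0 + 10·M_1 + 3·M_2 = 6(Δ_1 - Δ_0) = -46
  3·M_1 + 8·M_2 + 1·M_3 = 6(Δ_2 - Δ_1) = 76
Clamped end conditions give two more equations: 2h_0·M_0 + h_0·M_1 = 6(Δ_0 - S'(-1)) = 42 and h_2·M_2 + 2h_2·M_3 = 6(S'(5) - Δ_2) = -42.
Solving the tridiagonal system: M_0 = 674/39, M_1 = -529/39, M_2 = 716/39, M_3 = -1177/39.
On [1, 4], S'(x) = b_1 + 2c_1·(x - 1) + 3d_1·(x - 1)² with b_1 = Δ_1 - h_1(2M_1 + M_2)/6 = 28/39, c_1 = M_1/2 = -529/78, d_1 = (M_2 - M_1)/(6h_1) = 415/234. So S'(1) = 28/39.

0.7179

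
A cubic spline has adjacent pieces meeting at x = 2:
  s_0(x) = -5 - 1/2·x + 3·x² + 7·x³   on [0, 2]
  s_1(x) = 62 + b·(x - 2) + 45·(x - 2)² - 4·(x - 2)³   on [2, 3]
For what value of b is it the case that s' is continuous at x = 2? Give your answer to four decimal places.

95.5000

s_0'(x) = -1/2 + 6·x + 21·x², so s_0'(2) = 191/2. On the right, s_1'(2) = b, so b = 191/2.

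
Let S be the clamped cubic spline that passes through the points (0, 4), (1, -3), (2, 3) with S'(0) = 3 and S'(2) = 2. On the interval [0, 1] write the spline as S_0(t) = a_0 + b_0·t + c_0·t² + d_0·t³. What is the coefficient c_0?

-25

Let m_i = S''(x_i). Step sizes h_i = 1, 1; slopes of the chords Δ_i = (y_(i+1) - y_i)/h_i = -7, 6.
  1·m_0 + 4·m_1 + 1·m_2 = 6(Δ_1 - Δ_0) = 78
Clamped end conditions give two more equations: 2h_0·m_0 + h_0·m_1 = 6(Δ_0 - S'(0)) = -60 and h_1·m_1 + 2h_1·m_2 = 6(S'(2) - Δ_1) = -24.
Solving: m_0 = -50, m_1 = 40, m_2 = -32.
On [0, 1], with S_0(t) = a_0 + b_0·t + c_0·t² + d_0·t³: c_0 = m_0/2 = -25, d_0 = (m_1 - m_0)/(6h_0) = 15, b_0 = Δ_0 - h_0(2m_0 + m_1)/6 = 3.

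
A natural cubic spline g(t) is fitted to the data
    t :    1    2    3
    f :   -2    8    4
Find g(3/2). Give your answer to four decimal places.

4.3125

Write m_i for g''(x_i). With h_i = 1, 1 and divided differences Δ_i = 10, -4, the continuity of g' gives the tridiagonal system
  1·m_0 + 4·m_1 + 1·m_2 = 6(Δ_1 - Δ_0) = -84
Natural end conditions: m_0 = m_2 = 0.
Solving: m_0 = 0, m_1 = -21, m_2 = 0.
On [1, 2], g(t) = -2 + 27/2·(t - 1) + 0·(t - 1)² - 7/2·(t - 1)³.
With (t - 1) = 1/2: g(3/2) = 69/16.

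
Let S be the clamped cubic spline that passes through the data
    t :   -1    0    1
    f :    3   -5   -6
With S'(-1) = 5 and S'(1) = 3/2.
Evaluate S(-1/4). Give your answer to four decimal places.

Let m_i = S''(x_i). Step sizes h_i = 1, 1; slopes of the chords Δ_i = (y_(i+1) - y_i)/h_i = -8, -1.
  1·m_0 + 4·m_1 + 1·m_2 = 6(Δ_1 - Δ_0) = 42
Clamped end conditions give two more equations: 2h_0·m_0 + h_0·m_1 = 6(Δ_0 - S'(-1)) = -78 and h_1·m_1 + 2h_1·m_2 = 6(S'(1) - Δ_1) = 15.
Solving the tridiagonal system: m_0 = -205/4, m_1 = 49/2, m_2 = -19/4.
On [-1, 0], S(t) = 3 + 5·(t + 1) - 205/8·(t + 1)² + 101/8·(t + 1)³.
With (t + 1) = 3/4: S(-1/4) = -1197/512.

-2.3379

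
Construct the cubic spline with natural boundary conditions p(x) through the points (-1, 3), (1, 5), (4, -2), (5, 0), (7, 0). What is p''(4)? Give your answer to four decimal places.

4.9038

Write m_i for p''(x_i). With h_i = 2, 3, 1, 2 and divided differences Δ_i = 1, -7/3, 2, 0, the continuity of p' gives the tridiagonal system
  2·m_0 + 10·m_1 + 3·m_2 = 6(Δ_1 - Δ_0) = -20
  3·m_1 + 8·m_2 + 1·m_3 = 6(Δ_2 - Δ_1) = 26
  1·m_2 + 6·m_3 + 2·m_4 = 6(Δ_3 - Δ_2) = -12
Natural end conditions: m_0 = m_4 = 0.
Forward elimination and back-substitution give m_0 = 0, m_1 = -361/104, m_2 = 255/52, m_3 = -293/104, m_4 = 0.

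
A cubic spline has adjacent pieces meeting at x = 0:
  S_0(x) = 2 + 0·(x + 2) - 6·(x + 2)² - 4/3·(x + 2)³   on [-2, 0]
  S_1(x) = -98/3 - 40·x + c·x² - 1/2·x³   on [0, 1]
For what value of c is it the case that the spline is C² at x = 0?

-14

S_0''(x) = -12 - 8·(x + 2), so S_0''(0) = -28. On the right, S_1''(0) = 2c, so c = -14.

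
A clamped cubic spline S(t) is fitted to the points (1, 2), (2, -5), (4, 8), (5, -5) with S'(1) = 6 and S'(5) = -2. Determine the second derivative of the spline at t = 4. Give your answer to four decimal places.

Let M_i = S''(x_i). Step sizes h_i = 1, 2, 1; slopes of the chords Δ_i = (y_(i+1) - y_i)/h_i = -7, 13/2, -13.
  1·M_0 + 6·M_1 + 2·M_2 = 6(Δ_1 - Δ_0) = 81
  2·M_1 + 6·M_2 + 1·M_3 = 6(Δ_2 - Δ_1) = -117
Clamped end conditions give two more equations: 2h_0·M_0 + h_0·M_1 = 6(Δ_0 - S'(1)) = -78 and h_2·M_2 + 2h_2·M_3 = 6(S'(5) - Δ_2) = 66.
Solving: M_0 = -401/7, M_1 = 256/7, M_2 = -284/7, M_3 = 373/7.

-40.5714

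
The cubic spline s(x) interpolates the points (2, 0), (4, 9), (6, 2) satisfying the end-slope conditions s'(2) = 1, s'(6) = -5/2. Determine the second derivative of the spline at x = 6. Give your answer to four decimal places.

Let M_i = s''(x_i). Step sizes h_i = 2, 2; slopes of the chords Δ_i = (y_(i+1) - y_i)/h_i = 9/2, -7/2.
  2·M_0 + 8·M_1 + 2·M_2 = 6(Δ_1 - Δ_0) = -48
Clamped end conditions give two more equations: 2h_0·M_0 + h_0·M_1 = 6(Δ_0 - s'(2)) = 21 and h_1·M_1 + 2h_1·M_2 = 6(s'(6) - Δ_1) = 6.
Solving the tridiagonal system: M_0 = 83/8, M_1 = -41/4, M_2 = 53/8.

6.6250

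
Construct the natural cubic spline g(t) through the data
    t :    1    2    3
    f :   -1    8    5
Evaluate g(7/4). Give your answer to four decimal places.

6.7344

Put m_i = g'' at the i-th knot. Here h = (1, 1) and Δ = (9, -3), so the interior equations h_(i-1)·m_(i-1) + 2(h_(i-1)+h_i)·m_i + h_i·m_(i+1) = 6(Δ_i − Δ_(i-1)) read
  1·m_0 + 4·m_1 + 1·m_2 = 6(Δ_1 - Δ_0) = -72
Natural end conditions: m_0 = m_2 = 0.
Solving the tridiagonal system: m_0 = 0, m_1 = -18, m_2 = 0.
On [1, 2], g(t) = -1 + 12·(t - 1) + 0·(t - 1)² - 3·(t - 1)³.
With (t - 1) = 3/4: g(7/4) = 431/64.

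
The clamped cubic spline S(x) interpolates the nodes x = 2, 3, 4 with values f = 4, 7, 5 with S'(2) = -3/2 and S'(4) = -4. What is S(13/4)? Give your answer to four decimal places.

7.1738

Let σ_i = S''(x_i). Step sizes h_i = 1, 1; slopes of the chords Δ_i = (y_(i+1) - y_i)/h_i = 3, -2.
  1·σ_0 + 4·σ_1 + 1·σ_2 = 6(Δ_1 - Δ_0) = -30
Clamped end conditions give two more equations: 2h_0·σ_0 + h_0·σ_1 = 6(Δ_0 - S'(2)) = 27 and h_1·σ_1 + 2h_1·σ_2 = 6(S'(4) - Δ_1) = -12.
Solving the tridiagonal system: σ_0 = 79/4, σ_1 = -25/2, σ_2 = 1/4.
On [3, 4], S(x) = 7 + 17/8·(x - 3) - 25/4·(x - 3)² + 17/8·(x - 3)³.
With (x - 3) = 1/4: S(13/4) = 3673/512.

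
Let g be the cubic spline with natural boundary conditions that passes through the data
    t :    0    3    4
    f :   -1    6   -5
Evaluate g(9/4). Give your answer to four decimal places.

9.1719

Put σ_i = g'' at the i-th knot. Here h = (3, 1) and Δ = (7/3, -11), so the interior equations h_(i-1)·σ_(i-1) + 2(h_(i-1)+h_i)·σ_i + h_i·σ_(i+1) = 6(Δ_i − Δ_(i-1)) read
  3·σ_0 + 8·σ_1 + 1·σ_2 = 6(Δ_1 - Δ_0) = -80
Natural end conditions: σ_0 = σ_2 = 0.
Solving the tridiagonal system: σ_0 = 0, σ_1 = -10, σ_2 = 0.
On [0, 3], g(t) = -1 + 22/3·t + 0·t² - 5/9·t³.
With t = 9/4: g(9/4) = 587/64.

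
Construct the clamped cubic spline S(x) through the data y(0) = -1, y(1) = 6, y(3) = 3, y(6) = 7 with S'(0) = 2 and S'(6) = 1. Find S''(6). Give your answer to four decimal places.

-3.0351

Write M_i for S''(x_i). With h_i = 1, 2, 3 and divided differences Δ_i = 7, -3/2, 4/3, the continuity of S' gives the tridiagonal system
  1·M_0 + 6·M_1 + 2·M_2 = 6(Δ_1 - Δ_0) = -51
  2·M_1 + 10·M_2 + 3·M_3 = 6(Δ_2 - Δ_1) = 17
Clamped end conditions give two more equations: 2h_0·M_0 + h_0·M_1 = 6(Δ_0 - S'(0)) = 30 and h_2·M_2 + 2h_2·M_3 = 6(S'(6) - Δ_2) = -2.
Forward elimination and back-substitution give M_0 = 1253/57, M_1 = -796/57, M_2 = 308/57, M_3 = -173/57.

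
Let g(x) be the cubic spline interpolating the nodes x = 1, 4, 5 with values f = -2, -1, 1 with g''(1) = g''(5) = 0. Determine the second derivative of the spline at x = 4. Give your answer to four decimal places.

1.2500

Put M_i = g'' at the i-th knot. Here h = (3, 1) and Δ = (1/3, 2), so the interior equations h_(i-1)·M_(i-1) + 2(h_(i-1)+h_i)·M_i + h_i·M_(i+1) = 6(Δ_i − Δ_(i-1)) read
  3·M_0 + 8·M_1 + 1·M_2 = 6(Δ_1 - Δ_0) = 10
Natural end conditions: M_0 = M_2 = 0.
Forward elimination and back-substitution give M_0 = 0, M_1 = 5/4, M_2 = 0.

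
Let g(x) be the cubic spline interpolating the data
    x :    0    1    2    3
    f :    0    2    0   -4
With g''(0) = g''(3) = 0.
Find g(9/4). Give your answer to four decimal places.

-0.9125

Let m_i = g''(x_i). Step sizes h_i = 1, 1, 1; slopes of the chords Δ_i = (y_(i+1) - y_i)/h_i = 2, -2, -4.
  1·m_0 + 4·m_1 + 1·m_2 = 6(Δ_1 - Δ_0) = -24
  1·m_1 + 4·m_2 + 1·m_3 = 6(Δ_2 - Δ_1) = -12
Natural end conditions: m_0 = m_3 = 0.
Solving the tridiagonal system: m_0 = 0, m_1 = -28/5, m_2 = -8/5, m_3 = 0.
On [2, 3], g(x) = 0 - 52/15·(x - 2) - 4/5·(x - 2)² + 4/15·(x - 2)³.
With (x - 2) = 1/4: g(9/4) = -73/80.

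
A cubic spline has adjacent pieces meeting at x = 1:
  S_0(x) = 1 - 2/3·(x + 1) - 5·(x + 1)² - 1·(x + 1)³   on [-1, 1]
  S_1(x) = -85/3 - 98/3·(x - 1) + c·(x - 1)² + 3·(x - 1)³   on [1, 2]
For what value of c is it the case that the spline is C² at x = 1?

S_0''(x) = -10 - 6·(x + 1), so S_0''(1) = -22. On the right, S_1''(1) = 2c, so c = -11.

-11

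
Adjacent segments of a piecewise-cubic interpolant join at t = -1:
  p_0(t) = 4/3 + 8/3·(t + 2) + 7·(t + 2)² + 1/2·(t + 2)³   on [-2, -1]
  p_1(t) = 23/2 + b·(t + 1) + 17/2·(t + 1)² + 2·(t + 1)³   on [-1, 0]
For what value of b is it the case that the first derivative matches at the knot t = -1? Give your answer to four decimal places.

p_0'(t) = 8/3 + 14·(t + 2) + 3/2·(t + 2)², so p_0'(-1) = 109/6. On the right, p_1'(-1) = b, so b = 109/6.

18.1667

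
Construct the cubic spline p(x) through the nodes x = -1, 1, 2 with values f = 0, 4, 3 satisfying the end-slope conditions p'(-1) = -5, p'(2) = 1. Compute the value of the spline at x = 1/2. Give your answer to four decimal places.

2.7656

Put m_i = p'' at the i-th knot. Here h = (2, 1) and Δ = (2, -1), so the interior equations h_(i-1)·m_(i-1) + 2(h_(i-1)+h_i)·m_i + h_i·m_(i+1) = 6(Δ_i − Δ_(i-1)) read
  2·m_0 + 6·m_1 + 1·m_2 = 6(Δ_1 - Δ_0) = -18
Clamped end conditions give two more equations: 2h_0·m_0 + h_0·m_1 = 6(Δ_0 - p'(-1)) = 42 and h_1·m_1 + 2h_1·m_2 = 6(p'(2) - Δ_1) = 12.
Forward elimination and back-substitution give m_0 = 31/2, m_1 = -10, m_2 = 11.
On [-1, 1], p(x) = 0 - 5·(x + 1) + 31/4·(x + 1)² - 17/8·(x + 1)³.
With (x + 1) = 3/2: p(1/2) = 177/64.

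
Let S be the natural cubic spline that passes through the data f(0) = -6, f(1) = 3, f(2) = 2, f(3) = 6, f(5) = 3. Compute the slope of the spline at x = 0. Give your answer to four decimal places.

With m_i denoting the second derivative at x_i, h_i = 1, 1, 1, 2, and Δ_i = (y_(i+1) − y_i)/h_i = 9, -1, 4, -3/2:
  1·m_0 + 4·m_1 + 1·m_2 = 6(Δ_1 - Δ_0) = -60
  1·m_1 + 4·m_2 + 1·m_3 = 6(Δ_2 - Δ_1) = 30
  1·m_2 + 6·m_3 + 2·m_4 = 6(Δ_3 - Δ_2) = -33
Natural end conditions: m_0 = m_4 = 0.
Solving: m_0 = 0, m_1 = -1593/86, m_2 = 606/43, m_3 = -675/86, m_4 = 0.
On [0, 1], S'(x) = b_0 + 2c_0·x + 3d_0·x² with b_0 = Δ_0 - h_0(2m_0 + m_1)/6 = 2079/172, c_0 = m_0/2 = 0, d_0 = (m_1 - m_0)/(6h_0) = -531/172. So S'(0) = 2079/172.

12.0872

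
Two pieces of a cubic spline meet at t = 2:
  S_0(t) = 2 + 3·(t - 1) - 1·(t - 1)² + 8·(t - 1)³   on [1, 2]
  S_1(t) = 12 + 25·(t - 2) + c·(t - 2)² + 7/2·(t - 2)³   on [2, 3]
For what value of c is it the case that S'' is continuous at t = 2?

23

S_0''(t) = -2 + 48·(t - 1), so S_0''(2) = 46. On the right, S_1''(2) = 2c, so c = 23.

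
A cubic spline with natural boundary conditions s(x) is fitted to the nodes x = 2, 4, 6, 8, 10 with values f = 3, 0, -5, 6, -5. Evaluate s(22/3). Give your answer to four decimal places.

Write σ_i for s''(x_i). With h_i = 2, 2, 2, 2 and divided differences Δ_i = -3/2, -5/2, 11/2, -11/2, the continuity of s' gives the tridiagonal system
  2·σ_0 + 8·σ_1 + 2·σ_2 = 6(Δ_1 - Δ_0) = -6
  2·σ_1 + 8·σ_2 + 2·σ_3 = 6(Δ_2 - Δ_1) = 48
  2·σ_2 + 8·σ_3 + 2·σ_4 = 6(Δ_3 - Δ_2) = -66
Natural end conditions: σ_0 = σ_4 = 0.
Forward elimination and back-substitution give σ_0 = 0, σ_1 = -87/28, σ_2 = 66/7, σ_3 = -297/28, σ_4 = 0.
On [6, 8], s(x) = -5 + 11/4·(x - 6) + 33/7·(x - 6)² - 187/112·(x - 6)³.
With (x - 6) = 4/3: s(22/3) = 584/189.

3.0899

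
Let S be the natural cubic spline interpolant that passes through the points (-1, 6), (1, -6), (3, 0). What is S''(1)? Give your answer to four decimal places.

6.7500

Put m_i = S'' at the i-th knot. Here h = (2, 2) and Δ = (-6, 3), so the interior equations h_(i-1)·m_(i-1) + 2(h_(i-1)+h_i)·m_i + h_i·m_(i+1) = 6(Δ_i − Δ_(i-1)) read
  2·m_0 + 8·m_1 + 2·m_2 = 6(Δ_1 - Δ_0) = 54
Natural end conditions: m_0 = m_2 = 0.
Solving the tridiagonal system: m_0 = 0, m_1 = 27/4, m_2 = 0.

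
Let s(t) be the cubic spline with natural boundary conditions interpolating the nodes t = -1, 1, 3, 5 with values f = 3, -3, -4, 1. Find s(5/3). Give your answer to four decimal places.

Put σ_i = s'' at the i-th knot. Here h = (2, 2, 2) and Δ = (-3, -1/2, 5/2), so the interior equations h_(i-1)·σ_(i-1) + 2(h_(i-1)+h_i)·σ_i + h_i·σ_(i+1) = 6(Δ_i − Δ_(i-1)) read
  2·σ_0 + 8·σ_1 + 2·σ_2 = 6(Δ_1 - Δ_0) = 15
  2·σ_1 + 8·σ_2 + 2·σ_3 = 6(Δ_2 - Δ_1) = 18
Natural end conditions: σ_0 = σ_3 = 0.
Solving the tridiagonal system: σ_0 = 0, σ_1 = 7/5, σ_2 = 19/10, σ_3 = 0.
On [1, 3], s(t) = -3 - 31/15·(t - 1) + 7/10·(t - 1)² + 1/24·(t - 1)³.
With (t - 1) = 2/3: s(5/3) = -1642/405.

-4.0543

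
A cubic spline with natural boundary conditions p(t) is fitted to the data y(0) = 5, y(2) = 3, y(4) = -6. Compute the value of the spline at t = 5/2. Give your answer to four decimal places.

With M_i denoting the second derivative at x_i, h_i = 2, 2, and Δ_i = (y_(i+1) − y_i)/h_i = -1, -9/2:
  2·M_0 + 8·M_1 + 2·M_2 = 6(Δ_1 - Δ_0) = -21
Natural end conditions: M_0 = M_2 = 0.
Hence M_0 = 0, M_1 = -21/8, M_2 = 0.
On [2, 4], p(t) = 3 - 11/4·(t - 2) - 21/16·(t - 2)² + 7/32·(t - 2)³.
With (t - 2) = 1/2: p(5/2) = 339/256.

1.3242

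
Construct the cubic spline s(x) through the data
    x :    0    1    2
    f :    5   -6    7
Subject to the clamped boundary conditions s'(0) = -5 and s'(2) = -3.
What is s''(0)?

Put σ_i = s'' at the i-th knot. Here h = (1, 1) and Δ = (-11, 13), so the interior equations h_(i-1)·σ_(i-1) + 2(h_(i-1)+h_i)·σ_i + h_i·σ_(i+1) = 6(Δ_i − Δ_(i-1)) read
  1·σ_0 + 4·σ_1 + 1·σ_2 = 6(Δ_1 - Δ_0) = 144
Clamped end conditions give two more equations: 2h_0·σ_0 + h_0·σ_1 = 6(Δ_0 - s'(0)) = -36 and h_1·σ_1 + 2h_1·σ_2 = 6(s'(2) - Δ_1) = -96.
Solving: σ_0 = -53, σ_1 = 70, σ_2 = -83.

-53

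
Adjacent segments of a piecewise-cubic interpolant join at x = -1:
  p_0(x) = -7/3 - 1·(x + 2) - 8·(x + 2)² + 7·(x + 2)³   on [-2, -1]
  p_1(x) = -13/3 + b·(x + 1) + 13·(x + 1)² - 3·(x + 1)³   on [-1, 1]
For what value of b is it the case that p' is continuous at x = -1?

4

p_0'(x) = -1 - 16·(x + 2) + 21·(x + 2)², so p_0'(-1) = 4. On the right, p_1'(-1) = b, so b = 4.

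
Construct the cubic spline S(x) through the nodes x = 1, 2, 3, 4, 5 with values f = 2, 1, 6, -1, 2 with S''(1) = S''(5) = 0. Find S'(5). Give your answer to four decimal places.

Put M_i = S'' at the i-th knot. Here h = (1, 1, 1, 1) and Δ = (-1, 5, -7, 3), so the interior equations h_(i-1)·M_(i-1) + 2(h_(i-1)+h_i)·M_i + h_i·M_(i+1) = 6(Δ_i − Δ_(i-1)) read
  1·M_0 + 4·M_1 + 1·M_2 = 6(Δ_1 - Δ_0) = 36
  1·M_1 + 4·M_2 + 1·M_3 = 6(Δ_2 - Δ_1) = -72
  1·M_2 + 4·M_3 + 1·M_4 = 6(Δ_3 - Δ_2) = 60
Natural end conditions: M_0 = M_4 = 0.
Solving: M_0 = 0, M_1 = 111/7, M_2 = -192/7, M_3 = 153/7, M_4 = 0.
On [4, 5], S'(x) = b_3 + 2c_3·(x - 4) + 3d_3·(x - 4)² with b_3 = Δ_3 - h_3(2M_3 + M_4)/6 = -30/7, c_3 = M_3/2 = 153/14, d_3 = (M_4 - M_3)/(6h_3) = -51/14. So S'(5) = 93/14.

6.6429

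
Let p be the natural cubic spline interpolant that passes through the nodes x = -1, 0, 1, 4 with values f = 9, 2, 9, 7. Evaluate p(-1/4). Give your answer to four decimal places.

Write σ_i for p''(x_i). With h_i = 1, 1, 3 and divided differences Δ_i = -7, 7, -2/3, the continuity of p' gives the tridiagonal system
  1·σ_0 + 4·σ_1 + 1·σ_2 = 6(Δ_1 - Δ_0) = 84
  1·σ_1 + 8·σ_2 + 3·σ_3 = 6(Δ_2 - Δ_1) = -46
Natural end conditions: σ_0 = σ_3 = 0.
Solving the tridiagonal system: σ_0 = 0, σ_1 = 718/31, σ_2 = -268/31, σ_3 = 0.
On [-1, 0], p(x) = 9 - 1010/93·(x + 1) + 0·(x + 1)² + 359/93·(x + 1)³.
With (x + 1) = 3/4: p(-1/4) = 4927/1984.

2.4834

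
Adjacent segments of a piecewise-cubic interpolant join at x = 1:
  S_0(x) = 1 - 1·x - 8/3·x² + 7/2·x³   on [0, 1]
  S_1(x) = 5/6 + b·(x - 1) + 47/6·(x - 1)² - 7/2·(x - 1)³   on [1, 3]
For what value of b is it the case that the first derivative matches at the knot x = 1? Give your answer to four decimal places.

4.1667

S_0'(x) = -1 - 16/3·x + 21/2·x², so S_0'(1) = 25/6. On the right, S_1'(1) = b, so b = 25/6.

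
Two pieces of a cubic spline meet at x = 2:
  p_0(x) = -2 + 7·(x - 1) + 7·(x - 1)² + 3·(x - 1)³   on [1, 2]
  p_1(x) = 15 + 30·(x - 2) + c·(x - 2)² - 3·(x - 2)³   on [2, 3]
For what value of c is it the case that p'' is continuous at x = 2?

p_0''(x) = 14 + 18·(x - 1), so p_0''(2) = 32. On the right, p_1''(2) = 2c, so c = 16.

16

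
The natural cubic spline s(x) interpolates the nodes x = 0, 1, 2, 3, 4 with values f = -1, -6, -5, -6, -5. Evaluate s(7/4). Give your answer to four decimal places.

-5.2935

Let M_i = s''(x_i). Step sizes h_i = 1, 1, 1, 1; slopes of the chords Δ_i = (y_(i+1) - y_i)/h_i = -5, 1, -1, 1.
  1·M_0 + 4·M_1 + 1·M_2 = 6(Δ_1 - Δ_0) = 36
  1·M_1 + 4·M_2 + 1·M_3 = 6(Δ_2 - Δ_1) = -12
  1·M_2 + 4·M_3 + 1·M_4 = 6(Δ_3 - Δ_2) = 12
Natural end conditions: M_0 = M_4 = 0.
Solving: M_0 = 0, M_1 = 75/7, M_2 = -48/7, M_3 = 33/7, M_4 = 0.
On [1, 2], s(x) = -6 - 10/7·(x - 1) + 75/14·(x - 1)² - 41/14·(x - 1)³.
With (x - 1) = 3/4: s(7/4) = -4743/896.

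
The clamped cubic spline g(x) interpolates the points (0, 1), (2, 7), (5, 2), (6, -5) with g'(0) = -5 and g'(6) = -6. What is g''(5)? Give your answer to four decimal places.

-2.7179

With m_i denoting the second derivative at x_i, h_i = 2, 3, 1, and Δ_i = (y_(i+1) − y_i)/h_i = 3, -5/3, -7:
  2·m_0 + 10·m_1 + 3·m_2 = 6(Δ_1 - Δ_0) = -28
  3·m_1 + 8·m_2 + 1·m_3 = 6(Δ_2 - Δ_1) = -32
Clamped end conditions give two more equations: 2h_0·m_0 + h_0·m_1 = 6(Δ_0 - g'(0)) = 48 and h_2·m_2 + 2h_2·m_3 = 6(g'(6) - Δ_2) = 6.
Hence m_0 = 563/39, m_1 = -190/39, m_2 = -106/39, m_3 = 170/39.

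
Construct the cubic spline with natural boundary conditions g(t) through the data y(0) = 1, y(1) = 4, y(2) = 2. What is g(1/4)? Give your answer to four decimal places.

With σ_i denoting the second derivative at x_i, h_i = 1, 1, and Δ_i = (y_(i+1) − y_i)/h_i = 3, -2:
  1·σ_0 + 4·σ_1 + 1·σ_2 = 6(Δ_1 - Δ_0) = -30
Natural end conditions: σ_0 = σ_2 = 0.
Solving the tridiagonal system: σ_0 = 0, σ_1 = -15/2, σ_2 = 0.
On [0, 1], g(t) = 1 + 17/4·t + 0·t² - 5/4·t³.
With t = 1/4: g(1/4) = 523/256.

2.0430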